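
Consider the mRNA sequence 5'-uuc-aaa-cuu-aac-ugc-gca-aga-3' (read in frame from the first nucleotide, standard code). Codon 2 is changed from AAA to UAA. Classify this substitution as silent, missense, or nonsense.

Position 4 falls in codon 2: AAA → Lys.
After the substitution the codon is UAA → Stop.
The new codon is a stop codon, so this is a nonsense mutation.

nonsense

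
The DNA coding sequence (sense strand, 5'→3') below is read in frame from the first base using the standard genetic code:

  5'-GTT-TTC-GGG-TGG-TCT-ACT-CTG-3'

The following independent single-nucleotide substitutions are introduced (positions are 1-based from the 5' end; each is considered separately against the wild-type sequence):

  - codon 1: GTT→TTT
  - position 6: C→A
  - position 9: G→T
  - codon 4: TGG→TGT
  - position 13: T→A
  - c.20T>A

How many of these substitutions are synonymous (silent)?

Codon 1: GTT (Val) → TTT (Phe) — missense.
Codon 2: TTC (Phe) → TTA (Leu) — missense.
Codon 3: GGG (Gly) → GGT (Gly) — synonymous.
Codon 4: TGG (Trp) → TGT (Cys) — missense.
Codon 5: TCT (Ser) → ACT (Thr) — missense.
Codon 7: CTG (Leu) → CAG (Gln) — missense.
Synonymous: 1 of 6.

1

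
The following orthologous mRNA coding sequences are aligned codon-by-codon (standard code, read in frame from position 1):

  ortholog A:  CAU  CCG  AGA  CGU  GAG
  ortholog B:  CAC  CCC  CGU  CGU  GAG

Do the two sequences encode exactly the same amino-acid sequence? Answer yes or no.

yes

Codon 1: CAU His / CAC His — synonymous.
Codon 2: CCG Pro / CCC Pro — synonymous.
Codon 3: AGA Arg / CGU Arg — synonymous.
Codon 4: CGU Arg / CGU Arg — identical.
Codon 5: GAG Glu / GAG Glu — identical.
Nonsynonymous differences: 0 → same protein.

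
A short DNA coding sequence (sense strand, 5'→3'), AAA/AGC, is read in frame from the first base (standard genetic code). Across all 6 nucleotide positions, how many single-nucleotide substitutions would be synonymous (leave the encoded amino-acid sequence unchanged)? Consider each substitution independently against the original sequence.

2

Codon 1 (AAA, Lys): 1 synonymous substitution.
Codon 2 (AGC, Ser): 1 synonymous substitution.
Total: 1 + 1 = 2.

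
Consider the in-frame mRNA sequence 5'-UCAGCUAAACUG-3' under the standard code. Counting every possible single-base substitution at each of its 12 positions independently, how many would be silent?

Codon 1 (UCA, Ser): 3 synonymous substitutions.
Codon 2 (GCU, Ala): 3 synonymous substitutions.
Codon 3 (AAA, Lys): 1 synonymous substitution.
Codon 4 (CUG, Leu): 4 synonymous substitutions.
Total: 3 + 3 + 1 + 4 = 11.

11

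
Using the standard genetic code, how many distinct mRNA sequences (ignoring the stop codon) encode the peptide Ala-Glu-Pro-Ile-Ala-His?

Ala: 4 codons.
Glu: 2 codons.
Pro: 4 codons.
Ile: 3 codons.
Ala: 4 codons.
His: 2 codons.
4 × 2 × 4 × 3 × 4 × 2 = 768.

768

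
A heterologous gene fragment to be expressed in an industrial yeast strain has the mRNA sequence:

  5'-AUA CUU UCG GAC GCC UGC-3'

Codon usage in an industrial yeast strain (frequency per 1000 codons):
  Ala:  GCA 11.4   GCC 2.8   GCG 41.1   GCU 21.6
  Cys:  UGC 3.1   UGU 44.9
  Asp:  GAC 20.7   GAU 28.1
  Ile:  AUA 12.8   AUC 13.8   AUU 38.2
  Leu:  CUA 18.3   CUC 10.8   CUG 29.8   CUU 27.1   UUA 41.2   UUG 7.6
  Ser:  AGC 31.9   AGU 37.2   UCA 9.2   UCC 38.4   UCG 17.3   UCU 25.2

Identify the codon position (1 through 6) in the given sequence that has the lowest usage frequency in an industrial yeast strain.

Codon 1 AUA (Ile): 12.8 per 1000.
Codon 2 CUU (Leu): 27.1 per 1000.
Codon 3 UCG (Ser): 17.3 per 1000.
Codon 4 GAC (Asp): 20.7 per 1000.
Codon 5 GCC (Ala): 2.8 per 1000.
Codon 6 UGC (Cys): 3.1 per 1000.
Lowest frequency is 2.8 at codon 5.

5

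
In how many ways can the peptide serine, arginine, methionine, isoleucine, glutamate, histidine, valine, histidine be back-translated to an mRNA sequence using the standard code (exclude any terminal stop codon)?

3456

Ser: 6 codons.
Arg: 6 codons.
Met: 1 codon.
Ile: 3 codons.
Glu: 2 codons.
His: 2 codons.
Val: 4 codons.
His: 2 codons.
6 × 6 × 1 × 3 × 2 × 2 × 4 × 2 = 3456.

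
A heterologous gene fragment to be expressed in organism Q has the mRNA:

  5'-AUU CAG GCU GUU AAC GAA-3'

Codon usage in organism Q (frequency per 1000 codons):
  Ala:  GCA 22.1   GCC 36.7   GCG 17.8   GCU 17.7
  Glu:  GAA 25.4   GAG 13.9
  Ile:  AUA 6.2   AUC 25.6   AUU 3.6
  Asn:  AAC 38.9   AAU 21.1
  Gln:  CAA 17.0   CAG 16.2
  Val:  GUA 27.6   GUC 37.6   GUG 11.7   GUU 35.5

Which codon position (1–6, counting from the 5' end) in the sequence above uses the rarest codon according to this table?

Codon 1 AUU (Ile): 3.6 per 1000.
Codon 2 CAG (Gln): 16.2 per 1000.
Codon 3 GCU (Ala): 17.7 per 1000.
Codon 4 GUU (Val): 35.5 per 1000.
Codon 5 AAC (Asn): 38.9 per 1000.
Codon 6 GAA (Glu): 25.4 per 1000.
Lowest frequency is 3.6 at codon 1.

1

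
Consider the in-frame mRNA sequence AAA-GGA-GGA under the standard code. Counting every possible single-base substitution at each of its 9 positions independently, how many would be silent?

Codon 1 (AAA, Lys): 1 synonymous substitution.
Codon 2 (GGA, Gly): 3 synonymous substitutions.
Codon 3 (GGA, Gly): 3 synonymous substitutions.
Total: 1 + 3 + 3 = 7.

7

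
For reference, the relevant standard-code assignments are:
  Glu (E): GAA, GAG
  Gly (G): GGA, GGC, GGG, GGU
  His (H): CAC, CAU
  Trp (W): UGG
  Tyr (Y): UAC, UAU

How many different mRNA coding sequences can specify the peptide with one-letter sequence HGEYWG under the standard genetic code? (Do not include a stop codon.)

His: 2 codons.
Gly: 4 codons.
Glu: 2 codons.
Tyr: 2 codons.
Trp: 1 codon.
Gly: 4 codons.
2 × 4 × 2 × 2 × 1 × 4 = 128.

128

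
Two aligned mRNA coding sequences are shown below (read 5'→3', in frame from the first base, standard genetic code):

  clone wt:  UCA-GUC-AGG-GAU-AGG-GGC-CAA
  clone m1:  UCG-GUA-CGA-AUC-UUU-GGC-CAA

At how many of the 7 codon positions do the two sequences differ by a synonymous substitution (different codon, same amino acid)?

Codon 1: UCA Ser / UCG Ser — synonymous.
Codon 2: GUC Val / GUA Val — synonymous.
Codon 3: AGG Arg / CGA Arg — synonymous.
Codon 4: GAU Asp / AUC Ile — nonsynonymous.
Codon 5: AGG Arg / UUU Phe — nonsynonymous.
Codon 6: GGC Gly / GGC Gly — identical.
Codon 7: CAA Gln / CAA Gln — identical.
Synonymous differences: 3.

3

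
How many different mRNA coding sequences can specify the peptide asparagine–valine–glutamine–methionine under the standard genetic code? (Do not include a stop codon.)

Asn: 2 codons.
Val: 4 codons.
Gln: 2 codons.
Met: 1 codon.
2 × 4 × 2 × 1 = 16.

16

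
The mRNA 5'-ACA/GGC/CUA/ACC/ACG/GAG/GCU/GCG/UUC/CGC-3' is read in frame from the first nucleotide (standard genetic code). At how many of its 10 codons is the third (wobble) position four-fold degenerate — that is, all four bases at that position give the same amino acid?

Codon 1 ACA (Thr): third position 4-fold.
Codon 2 GGC (Gly): third position 4-fold.
Codon 3 CUA (Leu): third position 4-fold.
Codon 4 ACC (Thr): third position 4-fold.
Codon 5 ACG (Thr): third position 4-fold.
Codon 6 GAG (Glu): third position 2-fold.
Codon 7 GCU (Ala): third position 4-fold.
Codon 8 GCG (Ala): third position 4-fold.
Codon 9 UUC (Phe): third position 2-fold.
Codon 10 CGC (Arg): third position 4-fold.
Four-fold degenerate third positions: 8.

8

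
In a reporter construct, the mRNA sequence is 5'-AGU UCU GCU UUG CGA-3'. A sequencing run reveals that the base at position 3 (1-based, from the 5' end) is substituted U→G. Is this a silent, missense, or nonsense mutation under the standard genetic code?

Position 3 falls in codon 1: AGU → Ser.
After the substitution the codon is AGG → Arg.
Ser ≠ Arg, so this is a missense mutation.

missense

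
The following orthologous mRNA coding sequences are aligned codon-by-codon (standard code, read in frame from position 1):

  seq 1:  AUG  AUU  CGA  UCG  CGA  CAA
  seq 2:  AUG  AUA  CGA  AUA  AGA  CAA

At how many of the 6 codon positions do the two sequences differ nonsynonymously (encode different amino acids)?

1

Codon 1: AUG Met / AUG Met — identical.
Codon 2: AUU Ile / AUA Ile — synonymous.
Codon 3: CGA Arg / CGA Arg — identical.
Codon 4: UCG Ser / AUA Ile — nonsynonymous.
Codon 5: CGA Arg / AGA Arg — synonymous.
Codon 6: CAA Gln / CAA Gln — identical.
Nonsynonymous differences: 1.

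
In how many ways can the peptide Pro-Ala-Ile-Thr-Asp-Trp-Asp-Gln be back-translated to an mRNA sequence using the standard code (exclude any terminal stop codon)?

Pro: 4 codons.
Ala: 4 codons.
Ile: 3 codons.
Thr: 4 codons.
Asp: 2 codons.
Trp: 1 codon.
Asp: 2 codons.
Gln: 2 codons.
4 × 4 × 3 × 4 × 2 × 1 × 2 × 2 = 1536.

1536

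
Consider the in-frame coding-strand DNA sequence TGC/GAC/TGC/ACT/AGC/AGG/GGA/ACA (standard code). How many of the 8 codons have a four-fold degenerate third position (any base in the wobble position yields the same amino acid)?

Codon 1 TGC (Cys): third position 2-fold.
Codon 2 GAC (Asp): third position 2-fold.
Codon 3 TGC (Cys): third position 2-fold.
Codon 4 ACT (Thr): third position 4-fold.
Codon 5 AGC (Ser): third position 2-fold.
Codon 6 AGG (Arg): third position 2-fold.
Codon 7 GGA (Gly): third position 4-fold.
Codon 8 ACA (Thr): third position 4-fold.
Four-fold degenerate third positions: 3.

3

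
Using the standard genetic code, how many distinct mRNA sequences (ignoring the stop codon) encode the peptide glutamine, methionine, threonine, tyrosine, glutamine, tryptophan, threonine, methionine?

128

Gln: 2 codons.
Met: 1 codon.
Thr: 4 codons.
Tyr: 2 codons.
Gln: 2 codons.
Trp: 1 codon.
Thr: 4 codons.
Met: 1 codon.
2 × 1 × 4 × 2 × 2 × 1 × 4 × 1 = 128.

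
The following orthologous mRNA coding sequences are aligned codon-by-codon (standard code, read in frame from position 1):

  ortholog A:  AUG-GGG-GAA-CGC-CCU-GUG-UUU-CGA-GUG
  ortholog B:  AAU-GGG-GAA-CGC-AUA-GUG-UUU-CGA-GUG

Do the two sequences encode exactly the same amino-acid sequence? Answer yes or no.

no

Codon 1: AUG Met / AAU Asn — nonsynonymous.
Codon 2: GGG Gly / GGG Gly — identical.
Codon 3: GAA Glu / GAA Glu — identical.
Codon 4: CGC Arg / CGC Arg — identical.
Codon 5: CCU Pro / AUA Ile — nonsynonymous.
Codon 6: GUG Val / GUG Val — identical.
Codon 7: UUU Phe / UUU Phe — identical.
Codon 8: CGA Arg / CGA Arg — identical.
Codon 9: GUG Val / GUG Val — identical.
Nonsynonymous differences: 2 → different protein.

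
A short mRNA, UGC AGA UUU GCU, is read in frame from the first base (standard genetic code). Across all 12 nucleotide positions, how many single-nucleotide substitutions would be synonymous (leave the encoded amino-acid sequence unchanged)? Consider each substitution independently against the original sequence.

7

Codon 1 (UGC, Cys): 1 synonymous substitution.
Codon 2 (AGA, Arg): 2 synonymous substitutions.
Codon 3 (UUU, Phe): 1 synonymous substitution.
Codon 4 (GCU, Ala): 3 synonymous substitutions.
Total: 1 + 2 + 1 + 3 = 7.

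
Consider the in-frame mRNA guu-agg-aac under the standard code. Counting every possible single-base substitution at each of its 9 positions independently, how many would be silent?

6

Codon 1 (GUU, Val): 3 synonymous substitutions.
Codon 2 (AGG, Arg): 2 synonymous substitutions.
Codon 3 (AAC, Asn): 1 synonymous substitution.
Total: 3 + 2 + 1 = 6.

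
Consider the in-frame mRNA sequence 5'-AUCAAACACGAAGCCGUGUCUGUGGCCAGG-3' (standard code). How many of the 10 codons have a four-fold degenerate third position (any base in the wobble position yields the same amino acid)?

Codon 1 AUC (Ile): third position 3-fold.
Codon 2 AAA (Lys): third position 2-fold.
Codon 3 CAC (His): third position 2-fold.
Codon 4 GAA (Glu): third position 2-fold.
Codon 5 GCC (Ala): third position 4-fold.
Codon 6 GUG (Val): third position 4-fold.
Codon 7 UCU (Ser): third position 4-fold.
Codon 8 GUG (Val): third position 4-fold.
Codon 9 GCC (Ala): third position 4-fold.
Codon 10 AGG (Arg): third position 2-fold.
Four-fold degenerate third positions: 5.

5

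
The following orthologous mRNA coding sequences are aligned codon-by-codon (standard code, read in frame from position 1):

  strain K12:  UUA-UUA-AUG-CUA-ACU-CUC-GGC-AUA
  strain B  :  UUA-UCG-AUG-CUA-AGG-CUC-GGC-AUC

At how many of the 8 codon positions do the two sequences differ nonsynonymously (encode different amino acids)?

2

Codon 1: UUA Leu / UUA Leu — identical.
Codon 2: UUA Leu / UCG Ser — nonsynonymous.
Codon 3: AUG Met / AUG Met — identical.
Codon 4: CUA Leu / CUA Leu — identical.
Codon 5: ACU Thr / AGG Arg — nonsynonymous.
Codon 6: CUC Leu / CUC Leu — identical.
Codon 7: GGC Gly / GGC Gly — identical.
Codon 8: AUA Ile / AUC Ile — synonymous.
Nonsynonymous differences: 2.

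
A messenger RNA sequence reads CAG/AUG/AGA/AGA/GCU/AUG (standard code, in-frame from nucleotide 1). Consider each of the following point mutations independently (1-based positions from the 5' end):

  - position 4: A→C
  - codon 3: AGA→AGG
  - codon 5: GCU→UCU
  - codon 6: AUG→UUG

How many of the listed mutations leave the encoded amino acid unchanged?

1

Codon 2: AUG (Met) → CUG (Leu) — missense.
Codon 3: AGA (Arg) → AGG (Arg) — synonymous.
Codon 5: GCU (Ala) → UCU (Ser) — missense.
Codon 6: AUG (Met) → UUG (Leu) — missense.
Synonymous: 1 of 4.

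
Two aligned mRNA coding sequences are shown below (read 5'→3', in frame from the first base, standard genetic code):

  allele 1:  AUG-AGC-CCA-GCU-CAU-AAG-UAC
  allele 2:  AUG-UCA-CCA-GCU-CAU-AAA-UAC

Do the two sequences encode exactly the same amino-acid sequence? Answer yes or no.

yes

Codon 1: AUG Met / AUG Met — identical.
Codon 2: AGC Ser / UCA Ser — synonymous.
Codon 3: CCA Pro / CCA Pro — identical.
Codon 4: GCU Ala / GCU Ala — identical.
Codon 5: CAU His / CAU His — identical.
Codon 6: AAG Lys / AAA Lys — synonymous.
Codon 7: UAC Tyr / UAC Tyr — identical.
Nonsynonymous differences: 0 → same protein.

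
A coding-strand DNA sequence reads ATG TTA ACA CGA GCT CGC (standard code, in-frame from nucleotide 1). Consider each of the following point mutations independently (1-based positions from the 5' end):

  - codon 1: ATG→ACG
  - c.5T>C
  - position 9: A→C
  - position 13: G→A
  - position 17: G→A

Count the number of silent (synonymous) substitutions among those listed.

Codon 1: ATG (Met) → ACG (Thr) — missense.
Codon 2: TTA (Leu) → TCA (Ser) — missense.
Codon 3: ACA (Thr) → ACC (Thr) — synonymous.
Codon 5: GCT (Ala) → ACT (Thr) — missense.
Codon 6: CGC (Arg) → CAC (His) — missense.
Synonymous: 1 of 5.

1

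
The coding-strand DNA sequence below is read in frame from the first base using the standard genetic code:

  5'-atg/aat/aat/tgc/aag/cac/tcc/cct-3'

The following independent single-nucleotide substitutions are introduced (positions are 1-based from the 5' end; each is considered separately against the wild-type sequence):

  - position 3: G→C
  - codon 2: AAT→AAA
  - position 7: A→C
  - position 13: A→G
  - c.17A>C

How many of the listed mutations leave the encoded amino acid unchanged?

Codon 1: ATG (Met) → ATC (Ile) — missense.
Codon 2: AAT (Asn) → AAA (Lys) — missense.
Codon 3: AAT (Asn) → CAT (His) — missense.
Codon 5: AAG (Lys) → GAG (Glu) — missense.
Codon 6: CAC (His) → CCC (Pro) — missense.
Synonymous: 0 of 5.

0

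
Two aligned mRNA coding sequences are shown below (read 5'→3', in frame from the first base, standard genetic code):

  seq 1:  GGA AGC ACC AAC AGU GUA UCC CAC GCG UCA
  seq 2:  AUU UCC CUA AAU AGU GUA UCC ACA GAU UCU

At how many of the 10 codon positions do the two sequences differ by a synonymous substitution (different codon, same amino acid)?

Codon 1: GGA Gly / AUU Ile — nonsynonymous.
Codon 2: AGC Ser / UCC Ser — synonymous.
Codon 3: ACC Thr / CUA Leu — nonsynonymous.
Codon 4: AAC Asn / AAU Asn — synonymous.
Codon 5: AGU Ser / AGU Ser — identical.
Codon 6: GUA Val / GUA Val — identical.
Codon 7: UCC Ser / UCC Ser — identical.
Codon 8: CAC His / ACA Thr — nonsynonymous.
Codon 9: GCG Ala / GAU Asp — nonsynonymous.
Codon 10: UCA Ser / UCU Ser — synonymous.
Synonymous differences: 3.

3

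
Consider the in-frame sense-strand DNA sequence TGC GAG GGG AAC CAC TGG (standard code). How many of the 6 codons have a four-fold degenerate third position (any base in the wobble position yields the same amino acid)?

1

Codon 1 TGC (Cys): third position 2-fold.
Codon 2 GAG (Glu): third position 2-fold.
Codon 3 GGG (Gly): third position 4-fold.
Codon 4 AAC (Asn): third position 2-fold.
Codon 5 CAC (His): third position 2-fold.
Codon 6 TGG (Trp): third position 1-fold.
Four-fold degenerate third positions: 1.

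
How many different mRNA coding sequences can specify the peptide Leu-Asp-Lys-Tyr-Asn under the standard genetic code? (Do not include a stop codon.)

96

Leu: 6 codons.
Asp: 2 codons.
Lys: 2 codons.
Tyr: 2 codons.
Asn: 2 codons.
6 × 2 × 2 × 2 × 2 = 96.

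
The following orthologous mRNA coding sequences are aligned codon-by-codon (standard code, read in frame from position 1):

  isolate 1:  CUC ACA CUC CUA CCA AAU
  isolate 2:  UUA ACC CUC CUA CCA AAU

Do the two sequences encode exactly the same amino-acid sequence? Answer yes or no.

yes

Codon 1: CUC Leu / UUA Leu — synonymous.
Codon 2: ACA Thr / ACC Thr — synonymous.
Codon 3: CUC Leu / CUC Leu — identical.
Codon 4: CUA Leu / CUA Leu — identical.
Codon 5: CCA Pro / CCA Pro — identical.
Codon 6: AAU Asn / AAU Asn — identical.
Nonsynonymous differences: 0 → same protein.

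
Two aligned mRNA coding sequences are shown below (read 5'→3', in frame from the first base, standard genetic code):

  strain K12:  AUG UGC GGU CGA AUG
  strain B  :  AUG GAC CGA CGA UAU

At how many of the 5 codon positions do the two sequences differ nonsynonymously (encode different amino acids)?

3

Codon 1: AUG Met / AUG Met — identical.
Codon 2: UGC Cys / GAC Asp — nonsynonymous.
Codon 3: GGU Gly / CGA Arg — nonsynonymous.
Codon 4: CGA Arg / CGA Arg — identical.
Codon 5: AUG Met / UAU Tyr — nonsynonymous.
Nonsynonymous differences: 3.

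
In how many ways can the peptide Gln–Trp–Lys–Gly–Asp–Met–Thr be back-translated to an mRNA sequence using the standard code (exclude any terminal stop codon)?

128

Gln: 2 codons.
Trp: 1 codon.
Lys: 2 codons.
Gly: 4 codons.
Asp: 2 codons.
Met: 1 codon.
Thr: 4 codons.
2 × 1 × 2 × 4 × 2 × 1 × 4 = 128.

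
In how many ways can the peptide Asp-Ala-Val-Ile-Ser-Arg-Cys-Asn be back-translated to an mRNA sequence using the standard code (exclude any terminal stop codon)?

Asp: 2 codons.
Ala: 4 codons.
Val: 4 codons.
Ile: 3 codons.
Ser: 6 codons.
Arg: 6 codons.
Cys: 2 codons.
Asn: 2 codons.
2 × 4 × 4 × 3 × 6 × 6 × 2 × 2 = 13824.

13824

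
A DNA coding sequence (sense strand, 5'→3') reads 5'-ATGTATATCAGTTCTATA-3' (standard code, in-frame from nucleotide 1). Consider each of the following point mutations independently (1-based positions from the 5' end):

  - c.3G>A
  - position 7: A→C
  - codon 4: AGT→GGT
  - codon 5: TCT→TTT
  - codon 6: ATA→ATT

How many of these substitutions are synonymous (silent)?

1

Codon 1: ATG (Met) → ATA (Ile) — missense.
Codon 3: ATC (Ile) → CTC (Leu) — missense.
Codon 4: AGT (Ser) → GGT (Gly) — missense.
Codon 5: TCT (Ser) → TTT (Phe) — missense.
Codon 6: ATA (Ile) → ATT (Ile) — synonymous.
Synonymous: 1 of 5.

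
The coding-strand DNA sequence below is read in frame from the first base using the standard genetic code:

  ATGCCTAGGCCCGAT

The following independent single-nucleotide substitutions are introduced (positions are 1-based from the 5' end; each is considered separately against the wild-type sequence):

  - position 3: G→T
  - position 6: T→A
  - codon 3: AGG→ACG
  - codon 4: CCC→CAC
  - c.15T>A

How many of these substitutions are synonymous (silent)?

Codon 1: ATG (Met) → ATT (Ile) — missense.
Codon 2: CCT (Pro) → CCA (Pro) — synonymous.
Codon 3: AGG (Arg) → ACG (Thr) — missense.
Codon 4: CCC (Pro) → CAC (His) — missense.
Codon 5: GAT (Asp) → GAA (Glu) — missense.
Synonymous: 1 of 5.

1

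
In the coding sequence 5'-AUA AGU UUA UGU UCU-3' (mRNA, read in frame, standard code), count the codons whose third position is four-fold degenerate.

1

Codon 1 AUA (Ile): third position 3-fold.
Codon 2 AGU (Ser): third position 2-fold.
Codon 3 UUA (Leu): third position 2-fold.
Codon 4 UGU (Cys): third position 2-fold.
Codon 5 UCU (Ser): third position 4-fold.
Four-fold degenerate third positions: 1.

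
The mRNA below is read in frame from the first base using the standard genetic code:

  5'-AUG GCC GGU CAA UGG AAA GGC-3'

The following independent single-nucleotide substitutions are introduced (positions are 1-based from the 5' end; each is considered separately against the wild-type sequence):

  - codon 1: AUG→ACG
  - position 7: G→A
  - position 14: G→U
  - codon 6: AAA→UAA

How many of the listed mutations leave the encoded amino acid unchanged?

Codon 1: AUG (Met) → ACG (Thr) — missense.
Codon 3: GGU (Gly) → AGU (Ser) — missense.
Codon 5: UGG (Trp) → UUG (Leu) — missense.
Codon 6: AAA (Lys) → UAA (Stop) — nonsense.
Synonymous: 0 of 4.

0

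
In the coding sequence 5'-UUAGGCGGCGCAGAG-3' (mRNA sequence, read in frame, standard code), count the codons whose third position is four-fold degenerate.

3

Codon 1 UUA (Leu): third position 2-fold.
Codon 2 GGC (Gly): third position 4-fold.
Codon 3 GGC (Gly): third position 4-fold.
Codon 4 GCA (Ala): third position 4-fold.
Codon 5 GAG (Glu): third position 2-fold.
Four-fold degenerate third positions: 3.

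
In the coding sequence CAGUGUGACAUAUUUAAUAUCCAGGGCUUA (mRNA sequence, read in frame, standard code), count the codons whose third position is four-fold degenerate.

Codon 1 CAG (Gln): third position 2-fold.
Codon 2 UGU (Cys): third position 2-fold.
Codon 3 GAC (Asp): third position 2-fold.
Codon 4 AUA (Ile): third position 3-fold.
Codon 5 UUU (Phe): third position 2-fold.
Codon 6 AAU (Asn): third position 2-fold.
Codon 7 AUC (Ile): third position 3-fold.
Codon 8 CAG (Gln): third position 2-fold.
Codon 9 GGC (Gly): third position 4-fold.
Codon 10 UUA (Leu): third position 2-fold.
Four-fold degenerate third positions: 1.

1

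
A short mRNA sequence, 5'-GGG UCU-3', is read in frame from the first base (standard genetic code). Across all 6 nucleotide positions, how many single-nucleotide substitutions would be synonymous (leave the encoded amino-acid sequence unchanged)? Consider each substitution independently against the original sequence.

Codon 1 (GGG, Gly): 3 synonymous substitutions.
Codon 2 (UCU, Ser): 3 synonymous substitutions.
Total: 3 + 3 = 6.

6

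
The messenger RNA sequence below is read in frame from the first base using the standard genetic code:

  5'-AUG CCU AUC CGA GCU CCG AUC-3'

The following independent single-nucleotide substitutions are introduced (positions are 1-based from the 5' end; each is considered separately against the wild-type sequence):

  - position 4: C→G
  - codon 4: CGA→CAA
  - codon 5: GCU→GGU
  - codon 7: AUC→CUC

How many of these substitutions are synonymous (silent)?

0

Codon 2: CCU (Pro) → GCU (Ala) — missense.
Codon 4: CGA (Arg) → CAA (Gln) — missense.
Codon 5: GCU (Ala) → GGU (Gly) — missense.
Codon 7: AUC (Ile) → CUC (Leu) — missense.
Synonymous: 0 of 4.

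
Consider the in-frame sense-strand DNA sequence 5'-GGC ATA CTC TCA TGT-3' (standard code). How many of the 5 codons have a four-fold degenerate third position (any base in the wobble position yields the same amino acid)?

Codon 1 GGC (Gly): third position 4-fold.
Codon 2 ATA (Ile): third position 3-fold.
Codon 3 CTC (Leu): third position 4-fold.
Codon 4 TCA (Ser): third position 4-fold.
Codon 5 TGT (Cys): third position 2-fold.
Four-fold degenerate third positions: 3.

3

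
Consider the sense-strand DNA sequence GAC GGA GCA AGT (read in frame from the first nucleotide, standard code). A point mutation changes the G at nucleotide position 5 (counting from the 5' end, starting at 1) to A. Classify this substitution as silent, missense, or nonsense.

missense

Position 5 falls in codon 2: GGA → Gly.
After the substitution the codon is GAA → Glu.
Gly ≠ Glu, so this is a missense mutation.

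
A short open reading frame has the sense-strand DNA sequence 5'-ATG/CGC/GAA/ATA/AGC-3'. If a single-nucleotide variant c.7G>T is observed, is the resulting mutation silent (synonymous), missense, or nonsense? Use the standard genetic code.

nonsense

Position 7 falls in codon 3: GAA → Glu.
After the substitution the codon is TAA → Stop.
The new codon is a stop codon, so this is a nonsense mutation.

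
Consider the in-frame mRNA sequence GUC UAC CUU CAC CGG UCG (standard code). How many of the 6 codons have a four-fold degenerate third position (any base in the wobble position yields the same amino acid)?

4

Codon 1 GUC (Val): third position 4-fold.
Codon 2 UAC (Tyr): third position 2-fold.
Codon 3 CUU (Leu): third position 4-fold.
Codon 4 CAC (His): third position 2-fold.
Codon 5 CGG (Arg): third position 4-fold.
Codon 6 UCG (Ser): third position 4-fold.
Four-fold degenerate third positions: 4.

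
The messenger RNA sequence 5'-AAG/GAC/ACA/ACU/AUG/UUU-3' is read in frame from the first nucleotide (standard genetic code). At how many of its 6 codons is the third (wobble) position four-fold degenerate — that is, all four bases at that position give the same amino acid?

Codon 1 AAG (Lys): third position 2-fold.
Codon 2 GAC (Asp): third position 2-fold.
Codon 3 ACA (Thr): third position 4-fold.
Codon 4 ACU (Thr): third position 4-fold.
Codon 5 AUG (Met): third position 1-fold.
Codon 6 UUU (Phe): third position 2-fold.
Four-fold degenerate third positions: 2.

2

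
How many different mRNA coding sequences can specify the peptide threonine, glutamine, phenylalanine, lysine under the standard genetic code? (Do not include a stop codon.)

32

Thr: 4 codons.
Gln: 2 codons.
Phe: 2 codons.
Lys: 2 codons.
4 × 2 × 2 × 2 = 32.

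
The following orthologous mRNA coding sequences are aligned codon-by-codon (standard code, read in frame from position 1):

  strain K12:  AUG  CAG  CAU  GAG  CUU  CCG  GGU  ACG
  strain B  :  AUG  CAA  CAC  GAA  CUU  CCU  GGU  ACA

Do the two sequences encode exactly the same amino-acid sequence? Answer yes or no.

Codon 1: AUG Met / AUG Met — identical.
Codon 2: CAG Gln / CAA Gln — synonymous.
Codon 3: CAU His / CAC His — synonymous.
Codon 4: GAG Glu / GAA Glu — synonymous.
Codon 5: CUU Leu / CUU Leu — identical.
Codon 6: CCG Pro / CCU Pro — synonymous.
Codon 7: GGU Gly / GGU Gly — identical.
Codon 8: ACG Thr / ACA Thr — synonymous.
Nonsynonymous differences: 0 → same protein.

yes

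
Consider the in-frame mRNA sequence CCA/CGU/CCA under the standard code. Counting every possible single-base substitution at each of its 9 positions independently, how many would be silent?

Codon 1 (CCA, Pro): 3 synonymous substitutions.
Codon 2 (CGU, Arg): 3 synonymous substitutions.
Codon 3 (CCA, Pro): 3 synonymous substitutions.
Total: 3 + 3 + 3 = 9.

9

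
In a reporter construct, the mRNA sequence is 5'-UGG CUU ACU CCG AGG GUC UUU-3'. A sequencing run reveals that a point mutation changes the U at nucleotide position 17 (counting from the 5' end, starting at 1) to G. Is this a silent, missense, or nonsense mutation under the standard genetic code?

Position 17 falls in codon 6: GUC → Val.
After the substitution the codon is GGC → Gly.
Val ≠ Gly, so this is a missense mutation.

missense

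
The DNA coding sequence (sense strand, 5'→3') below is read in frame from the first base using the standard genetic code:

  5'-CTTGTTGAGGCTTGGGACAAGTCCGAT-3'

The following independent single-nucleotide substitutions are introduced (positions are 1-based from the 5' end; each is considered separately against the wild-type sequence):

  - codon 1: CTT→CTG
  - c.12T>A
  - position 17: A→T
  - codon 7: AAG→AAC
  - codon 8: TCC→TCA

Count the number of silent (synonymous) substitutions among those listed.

Codon 1: CTT (Leu) → CTG (Leu) — synonymous.
Codon 4: GCT (Ala) → GCA (Ala) — synonymous.
Codon 6: GAC (Asp) → GTC (Val) — missense.
Codon 7: AAG (Lys) → AAC (Asn) — missense.
Codon 8: TCC (Ser) → TCA (Ser) — synonymous.
Synonymous: 3 of 5.

3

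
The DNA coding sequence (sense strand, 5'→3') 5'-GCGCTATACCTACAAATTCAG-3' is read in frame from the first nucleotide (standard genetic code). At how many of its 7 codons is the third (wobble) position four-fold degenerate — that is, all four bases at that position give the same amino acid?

Codon 1 GCG (Ala): third position 4-fold.
Codon 2 CTA (Leu): third position 4-fold.
Codon 3 TAC (Tyr): third position 2-fold.
Codon 4 CTA (Leu): third position 4-fold.
Codon 5 CAA (Gln): third position 2-fold.
Codon 6 ATT (Ile): third position 3-fold.
Codon 7 CAG (Gln): third position 2-fold.
Four-fold degenerate third positions: 3.

3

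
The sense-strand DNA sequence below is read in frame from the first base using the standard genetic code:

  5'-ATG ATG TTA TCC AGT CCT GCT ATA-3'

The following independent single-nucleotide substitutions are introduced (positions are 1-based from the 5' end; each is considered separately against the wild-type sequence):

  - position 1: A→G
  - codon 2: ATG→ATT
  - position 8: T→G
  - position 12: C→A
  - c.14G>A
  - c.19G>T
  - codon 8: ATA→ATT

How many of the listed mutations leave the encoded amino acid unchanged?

Codon 1: ATG (Met) → GTG (Val) — missense.
Codon 2: ATG (Met) → ATT (Ile) — missense.
Codon 3: TTA (Leu) → TGA (Stop) — nonsense.
Codon 4: TCC (Ser) → TCA (Ser) — synonymous.
Codon 5: AGT (Ser) → AAT (Asn) — missense.
Codon 7: GCT (Ala) → TCT (Ser) — missense.
Codon 8: ATA (Ile) → ATT (Ile) — synonymous.
Synonymous: 2 of 7.

2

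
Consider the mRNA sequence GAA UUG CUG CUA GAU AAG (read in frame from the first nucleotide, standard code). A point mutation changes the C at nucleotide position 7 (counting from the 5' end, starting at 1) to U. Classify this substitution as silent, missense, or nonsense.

Position 7 falls in codon 3: CUG → Leu.
After the substitution the codon is UUG → Leu.
Both encode Leu, so the change is synonymous.

silent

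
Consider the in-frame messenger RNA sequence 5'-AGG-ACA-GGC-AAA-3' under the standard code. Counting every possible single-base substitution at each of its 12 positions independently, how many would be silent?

Codon 1 (AGG, Arg): 2 synonymous substitutions.
Codon 2 (ACA, Thr): 3 synonymous substitutions.
Codon 3 (GGC, Gly): 3 synonymous substitutions.
Codon 4 (AAA, Lys): 1 synonymous substitution.
Total: 2 + 3 + 3 + 1 = 9.

9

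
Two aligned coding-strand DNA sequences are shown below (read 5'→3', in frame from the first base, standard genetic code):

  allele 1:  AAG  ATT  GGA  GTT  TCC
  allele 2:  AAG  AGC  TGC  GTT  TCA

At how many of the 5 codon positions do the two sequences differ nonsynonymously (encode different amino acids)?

2

Codon 1: AAG Lys / AAG Lys — identical.
Codon 2: ATT Ile / AGC Ser — nonsynonymous.
Codon 3: GGA Gly / TGC Cys — nonsynonymous.
Codon 4: GTT Val / GTT Val — identical.
Codon 5: TCC Ser / TCA Ser — synonymous.
Nonsynonymous differences: 2.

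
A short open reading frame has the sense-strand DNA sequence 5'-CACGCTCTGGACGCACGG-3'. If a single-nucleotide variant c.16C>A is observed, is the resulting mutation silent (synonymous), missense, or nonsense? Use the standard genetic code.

Position 16 falls in codon 6: CGG → Arg.
After the substitution the codon is AGG → Arg.
Both encode Arg, so the change is synonymous.

silent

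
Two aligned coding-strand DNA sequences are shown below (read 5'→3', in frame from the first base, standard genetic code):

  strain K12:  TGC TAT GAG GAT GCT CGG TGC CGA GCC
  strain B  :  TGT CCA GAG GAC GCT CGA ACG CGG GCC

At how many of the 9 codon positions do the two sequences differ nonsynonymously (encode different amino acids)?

Codon 1: TGC Cys / TGT Cys — synonymous.
Codon 2: TAT Tyr / CCA Pro — nonsynonymous.
Codon 3: GAG Glu / GAG Glu — identical.
Codon 4: GAT Asp / GAC Asp — synonymous.
Codon 5: GCT Ala / GCT Ala — identical.
Codon 6: CGG Arg / CGA Arg — synonymous.
Codon 7: TGC Cys / ACG Thr — nonsynonymous.
Codon 8: CGA Arg / CGG Arg — synonymous.
Codon 9: GCC Ala / GCC Ala — identical.
Nonsynonymous differences: 2.

2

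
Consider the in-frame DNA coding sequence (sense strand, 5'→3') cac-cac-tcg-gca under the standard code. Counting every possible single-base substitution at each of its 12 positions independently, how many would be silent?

Codon 1 (CAC, His): 1 synonymous substitution.
Codon 2 (CAC, His): 1 synonymous substitution.
Codon 3 (TCG, Ser): 3 synonymous substitutions.
Codon 4 (GCA, Ala): 3 synonymous substitutions.
Total: 1 + 1 + 3 + 3 = 8.

8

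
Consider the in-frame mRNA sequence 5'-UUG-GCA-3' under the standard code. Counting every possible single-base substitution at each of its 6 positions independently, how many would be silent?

Codon 1 (UUG, Leu): 2 synonymous substitutions.
Codon 2 (GCA, Ala): 3 synonymous substitutions.
Total: 2 + 3 = 5.

5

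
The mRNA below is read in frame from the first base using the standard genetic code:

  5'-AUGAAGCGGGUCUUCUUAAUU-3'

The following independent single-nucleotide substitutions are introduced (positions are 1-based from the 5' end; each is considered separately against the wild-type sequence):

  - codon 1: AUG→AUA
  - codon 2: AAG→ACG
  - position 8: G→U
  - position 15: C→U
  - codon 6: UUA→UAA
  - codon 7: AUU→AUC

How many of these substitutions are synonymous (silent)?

2

Codon 1: AUG (Met) → AUA (Ile) — missense.
Codon 2: AAG (Lys) → ACG (Thr) — missense.
Codon 3: CGG (Arg) → CUG (Leu) — missense.
Codon 5: UUC (Phe) → UUU (Phe) — synonymous.
Codon 6: UUA (Leu) → UAA (Stop) — nonsense.
Codon 7: AUU (Ile) → AUC (Ile) — synonymous.
Synonymous: 2 of 6.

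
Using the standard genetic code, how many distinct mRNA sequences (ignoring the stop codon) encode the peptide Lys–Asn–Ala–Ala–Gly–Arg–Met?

Lys: 2 codons.
Asn: 2 codons.
Ala: 4 codons.
Ala: 4 codons.
Gly: 4 codons.
Arg: 6 codons.
Met: 1 codon.
2 × 2 × 4 × 4 × 4 × 6 × 1 = 1536.

1536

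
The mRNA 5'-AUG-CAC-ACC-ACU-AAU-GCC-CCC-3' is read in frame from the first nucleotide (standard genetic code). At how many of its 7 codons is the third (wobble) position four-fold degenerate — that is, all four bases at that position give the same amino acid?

4

Codon 1 AUG (Met): third position 1-fold.
Codon 2 CAC (His): third position 2-fold.
Codon 3 ACC (Thr): third position 4-fold.
Codon 4 ACU (Thr): third position 4-fold.
Codon 5 AAU (Asn): third position 2-fold.
Codon 6 GCC (Ala): third position 4-fold.
Codon 7 CCC (Pro): third position 4-fold.
Four-fold degenerate third positions: 4.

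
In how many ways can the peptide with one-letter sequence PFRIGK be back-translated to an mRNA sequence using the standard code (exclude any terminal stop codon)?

Pro: 4 codons.
Phe: 2 codons.
Arg: 6 codons.
Ile: 3 codons.
Gly: 4 codons.
Lys: 2 codons.
4 × 2 × 6 × 3 × 4 × 2 = 1152.

1152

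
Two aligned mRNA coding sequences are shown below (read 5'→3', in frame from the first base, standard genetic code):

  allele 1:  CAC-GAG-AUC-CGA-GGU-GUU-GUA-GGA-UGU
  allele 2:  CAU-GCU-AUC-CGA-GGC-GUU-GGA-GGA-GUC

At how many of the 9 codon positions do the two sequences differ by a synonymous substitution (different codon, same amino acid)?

2

Codon 1: CAC His / CAU His — synonymous.
Codon 2: GAG Glu / GCU Ala — nonsynonymous.
Codon 3: AUC Ile / AUC Ile — identical.
Codon 4: CGA Arg / CGA Arg — identical.
Codon 5: GGU Gly / GGC Gly — synonymous.
Codon 6: GUU Val / GUU Val — identical.
Codon 7: GUA Val / GGA Gly — nonsynonymous.
Codon 8: GGA Gly / GGA Gly — identical.
Codon 9: UGU Cys / GUC Val — nonsynonymous.
Synonymous differences: 2.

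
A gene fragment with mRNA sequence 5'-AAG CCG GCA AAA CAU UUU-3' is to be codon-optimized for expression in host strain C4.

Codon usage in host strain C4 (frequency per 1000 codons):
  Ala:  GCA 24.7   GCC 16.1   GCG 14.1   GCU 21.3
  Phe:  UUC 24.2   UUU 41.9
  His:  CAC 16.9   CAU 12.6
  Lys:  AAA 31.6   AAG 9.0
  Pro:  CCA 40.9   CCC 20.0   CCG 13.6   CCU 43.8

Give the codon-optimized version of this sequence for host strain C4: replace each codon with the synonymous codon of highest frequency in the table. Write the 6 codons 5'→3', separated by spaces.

Codon 1 (Lys): best is AAA at 31.6.
Codon 2 (Pro): best is CCU at 43.8.
Codon 3 (Ala): best is GCA at 24.7.
Codon 4 (Lys): best is AAA at 31.6.
Codon 5 (His): best is CAC at 16.9.
Codon 6 (Phe): best is UUU at 41.9.

AAA CCU GCA AAA CAC UUU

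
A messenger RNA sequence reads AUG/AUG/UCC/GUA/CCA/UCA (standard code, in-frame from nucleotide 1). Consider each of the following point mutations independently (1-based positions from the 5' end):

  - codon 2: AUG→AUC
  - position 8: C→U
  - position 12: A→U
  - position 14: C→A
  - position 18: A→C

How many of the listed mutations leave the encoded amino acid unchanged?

Codon 2: AUG (Met) → AUC (Ile) — missense.
Codon 3: UCC (Ser) → UUC (Phe) — missense.
Codon 4: GUA (Val) → GUU (Val) — synonymous.
Codon 5: CCA (Pro) → CAA (Gln) — missense.
Codon 6: UCA (Ser) → UCC (Ser) — synonymous.
Synonymous: 2 of 5.

2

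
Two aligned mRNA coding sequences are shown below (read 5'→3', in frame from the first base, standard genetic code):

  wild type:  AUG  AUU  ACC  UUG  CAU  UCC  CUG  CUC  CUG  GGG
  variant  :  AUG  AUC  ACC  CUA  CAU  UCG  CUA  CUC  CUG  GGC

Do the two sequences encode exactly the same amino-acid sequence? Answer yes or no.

Codon 1: AUG Met / AUG Met — identical.
Codon 2: AUU Ile / AUC Ile — synonymous.
Codon 3: ACC Thr / ACC Thr — identical.
Codon 4: UUG Leu / CUA Leu — synonymous.
Codon 5: CAU His / CAU His — identical.
Codon 6: UCC Ser / UCG Ser — synonymous.
Codon 7: CUG Leu / CUA Leu — synonymous.
Codon 8: CUC Leu / CUC Leu — identical.
Codon 9: CUG Leu / CUG Leu — identical.
Codon 10: GGG Gly / GGC Gly — synonymous.
Nonsynonymous differences: 0 → same protein.

yes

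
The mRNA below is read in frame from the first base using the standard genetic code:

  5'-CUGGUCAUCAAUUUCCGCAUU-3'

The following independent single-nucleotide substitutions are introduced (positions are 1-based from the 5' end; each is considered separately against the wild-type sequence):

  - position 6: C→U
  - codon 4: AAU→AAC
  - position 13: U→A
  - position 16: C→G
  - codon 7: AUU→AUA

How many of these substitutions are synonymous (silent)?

Codon 2: GUC (Val) → GUU (Val) — synonymous.
Codon 4: AAU (Asn) → AAC (Asn) — synonymous.
Codon 5: UUC (Phe) → AUC (Ile) — missense.
Codon 6: CGC (Arg) → GGC (Gly) — missense.
Codon 7: AUU (Ile) → AUA (Ile) — synonymous.
Synonymous: 3 of 5.

3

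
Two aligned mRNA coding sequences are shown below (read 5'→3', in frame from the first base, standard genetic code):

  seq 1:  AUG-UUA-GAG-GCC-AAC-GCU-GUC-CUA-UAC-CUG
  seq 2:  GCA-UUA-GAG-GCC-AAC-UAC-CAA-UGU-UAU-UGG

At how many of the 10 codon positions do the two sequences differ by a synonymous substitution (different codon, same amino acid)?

Codon 1: AUG Met / GCA Ala — nonsynonymous.
Codon 2: UUA Leu / UUA Leu — identical.
Codon 3: GAG Glu / GAG Glu — identical.
Codon 4: GCC Ala / GCC Ala — identical.
Codon 5: AAC Asn / AAC Asn — identical.
Codon 6: GCU Ala / UAC Tyr — nonsynonymous.
Codon 7: GUC Val / CAA Gln — nonsynonymous.
Codon 8: CUA Leu / UGU Cys — nonsynonymous.
Codon 9: UAC Tyr / UAU Tyr — synonymous.
Codon 10: CUG Leu / UGG Trp — nonsynonymous.
Synonymous differences: 1.

1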